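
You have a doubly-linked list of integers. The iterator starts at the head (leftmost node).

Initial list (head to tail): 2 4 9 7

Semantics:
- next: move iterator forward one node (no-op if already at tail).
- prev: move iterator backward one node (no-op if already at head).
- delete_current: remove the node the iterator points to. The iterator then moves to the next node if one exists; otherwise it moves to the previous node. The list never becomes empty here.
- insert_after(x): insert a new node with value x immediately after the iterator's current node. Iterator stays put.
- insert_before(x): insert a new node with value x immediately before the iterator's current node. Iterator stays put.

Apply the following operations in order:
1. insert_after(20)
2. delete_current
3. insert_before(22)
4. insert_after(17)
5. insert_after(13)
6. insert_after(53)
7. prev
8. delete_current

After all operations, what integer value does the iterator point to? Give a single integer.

After 1 (insert_after(20)): list=[2, 20, 4, 9, 7] cursor@2
After 2 (delete_current): list=[20, 4, 9, 7] cursor@20
After 3 (insert_before(22)): list=[22, 20, 4, 9, 7] cursor@20
After 4 (insert_after(17)): list=[22, 20, 17, 4, 9, 7] cursor@20
After 5 (insert_after(13)): list=[22, 20, 13, 17, 4, 9, 7] cursor@20
After 6 (insert_after(53)): list=[22, 20, 53, 13, 17, 4, 9, 7] cursor@20
After 7 (prev): list=[22, 20, 53, 13, 17, 4, 9, 7] cursor@22
After 8 (delete_current): list=[20, 53, 13, 17, 4, 9, 7] cursor@20

Answer: 20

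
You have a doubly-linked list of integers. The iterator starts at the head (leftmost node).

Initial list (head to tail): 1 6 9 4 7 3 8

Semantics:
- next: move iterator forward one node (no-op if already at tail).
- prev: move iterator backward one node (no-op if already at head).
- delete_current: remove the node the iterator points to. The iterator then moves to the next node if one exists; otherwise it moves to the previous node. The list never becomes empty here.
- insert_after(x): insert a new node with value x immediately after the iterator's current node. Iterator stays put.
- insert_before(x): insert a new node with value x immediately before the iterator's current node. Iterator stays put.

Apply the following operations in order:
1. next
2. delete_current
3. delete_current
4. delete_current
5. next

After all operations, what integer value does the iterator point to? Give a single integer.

After 1 (next): list=[1, 6, 9, 4, 7, 3, 8] cursor@6
After 2 (delete_current): list=[1, 9, 4, 7, 3, 8] cursor@9
After 3 (delete_current): list=[1, 4, 7, 3, 8] cursor@4
After 4 (delete_current): list=[1, 7, 3, 8] cursor@7
After 5 (next): list=[1, 7, 3, 8] cursor@3

Answer: 3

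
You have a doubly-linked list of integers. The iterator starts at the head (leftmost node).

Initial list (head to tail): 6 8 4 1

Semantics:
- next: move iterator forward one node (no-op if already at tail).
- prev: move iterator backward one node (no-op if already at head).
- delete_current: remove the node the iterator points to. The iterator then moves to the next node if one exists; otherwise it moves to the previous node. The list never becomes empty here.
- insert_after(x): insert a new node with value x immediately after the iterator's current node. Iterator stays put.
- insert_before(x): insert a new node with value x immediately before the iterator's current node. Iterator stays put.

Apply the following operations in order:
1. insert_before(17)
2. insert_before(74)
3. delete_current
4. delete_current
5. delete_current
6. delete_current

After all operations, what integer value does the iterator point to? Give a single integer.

Answer: 74

Derivation:
After 1 (insert_before(17)): list=[17, 6, 8, 4, 1] cursor@6
After 2 (insert_before(74)): list=[17, 74, 6, 8, 4, 1] cursor@6
After 3 (delete_current): list=[17, 74, 8, 4, 1] cursor@8
After 4 (delete_current): list=[17, 74, 4, 1] cursor@4
After 5 (delete_current): list=[17, 74, 1] cursor@1
After 6 (delete_current): list=[17, 74] cursor@74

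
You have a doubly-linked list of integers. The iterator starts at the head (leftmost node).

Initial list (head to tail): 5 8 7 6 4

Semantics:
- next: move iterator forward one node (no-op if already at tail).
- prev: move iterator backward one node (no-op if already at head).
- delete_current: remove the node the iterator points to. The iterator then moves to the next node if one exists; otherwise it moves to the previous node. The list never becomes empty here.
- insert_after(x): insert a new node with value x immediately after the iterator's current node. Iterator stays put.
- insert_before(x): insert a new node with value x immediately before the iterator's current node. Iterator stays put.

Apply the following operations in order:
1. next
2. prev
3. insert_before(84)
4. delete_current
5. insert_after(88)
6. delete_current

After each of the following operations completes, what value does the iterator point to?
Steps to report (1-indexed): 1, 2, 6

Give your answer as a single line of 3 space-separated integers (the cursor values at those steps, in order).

After 1 (next): list=[5, 8, 7, 6, 4] cursor@8
After 2 (prev): list=[5, 8, 7, 6, 4] cursor@5
After 3 (insert_before(84)): list=[84, 5, 8, 7, 6, 4] cursor@5
After 4 (delete_current): list=[84, 8, 7, 6, 4] cursor@8
After 5 (insert_after(88)): list=[84, 8, 88, 7, 6, 4] cursor@8
After 6 (delete_current): list=[84, 88, 7, 6, 4] cursor@88

Answer: 8 5 88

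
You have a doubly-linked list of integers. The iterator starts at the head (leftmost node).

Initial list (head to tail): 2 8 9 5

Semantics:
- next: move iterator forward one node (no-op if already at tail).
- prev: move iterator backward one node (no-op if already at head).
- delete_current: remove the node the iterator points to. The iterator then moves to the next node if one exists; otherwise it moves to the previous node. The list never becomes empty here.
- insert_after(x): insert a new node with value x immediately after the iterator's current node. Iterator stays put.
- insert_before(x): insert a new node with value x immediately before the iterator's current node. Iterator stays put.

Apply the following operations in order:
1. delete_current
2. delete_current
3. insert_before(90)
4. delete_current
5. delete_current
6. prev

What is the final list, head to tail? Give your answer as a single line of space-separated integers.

After 1 (delete_current): list=[8, 9, 5] cursor@8
After 2 (delete_current): list=[9, 5] cursor@9
After 3 (insert_before(90)): list=[90, 9, 5] cursor@9
After 4 (delete_current): list=[90, 5] cursor@5
After 5 (delete_current): list=[90] cursor@90
After 6 (prev): list=[90] cursor@90

Answer: 90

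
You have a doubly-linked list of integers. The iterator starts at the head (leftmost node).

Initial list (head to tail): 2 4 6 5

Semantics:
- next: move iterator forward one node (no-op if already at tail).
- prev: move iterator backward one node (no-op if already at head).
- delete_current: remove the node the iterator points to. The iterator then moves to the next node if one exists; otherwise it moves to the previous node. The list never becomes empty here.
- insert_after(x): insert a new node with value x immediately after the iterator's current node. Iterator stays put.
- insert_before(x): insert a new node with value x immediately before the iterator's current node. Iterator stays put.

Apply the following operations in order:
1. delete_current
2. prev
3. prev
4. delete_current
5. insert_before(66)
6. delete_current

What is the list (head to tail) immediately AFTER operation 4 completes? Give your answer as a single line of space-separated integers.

After 1 (delete_current): list=[4, 6, 5] cursor@4
After 2 (prev): list=[4, 6, 5] cursor@4
After 3 (prev): list=[4, 6, 5] cursor@4
After 4 (delete_current): list=[6, 5] cursor@6

Answer: 6 5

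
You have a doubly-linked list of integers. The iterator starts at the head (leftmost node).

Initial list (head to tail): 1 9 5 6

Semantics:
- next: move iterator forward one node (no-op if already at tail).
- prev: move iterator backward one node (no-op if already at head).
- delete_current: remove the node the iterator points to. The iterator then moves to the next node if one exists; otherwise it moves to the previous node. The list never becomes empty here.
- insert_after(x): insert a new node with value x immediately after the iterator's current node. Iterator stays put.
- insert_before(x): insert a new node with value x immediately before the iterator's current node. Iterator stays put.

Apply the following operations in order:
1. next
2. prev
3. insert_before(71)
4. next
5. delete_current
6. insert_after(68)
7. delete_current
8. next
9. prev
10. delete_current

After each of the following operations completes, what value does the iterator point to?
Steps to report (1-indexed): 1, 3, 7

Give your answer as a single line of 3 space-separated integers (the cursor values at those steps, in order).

After 1 (next): list=[1, 9, 5, 6] cursor@9
After 2 (prev): list=[1, 9, 5, 6] cursor@1
After 3 (insert_before(71)): list=[71, 1, 9, 5, 6] cursor@1
After 4 (next): list=[71, 1, 9, 5, 6] cursor@9
After 5 (delete_current): list=[71, 1, 5, 6] cursor@5
After 6 (insert_after(68)): list=[71, 1, 5, 68, 6] cursor@5
After 7 (delete_current): list=[71, 1, 68, 6] cursor@68
After 8 (next): list=[71, 1, 68, 6] cursor@6
After 9 (prev): list=[71, 1, 68, 6] cursor@68
After 10 (delete_current): list=[71, 1, 6] cursor@6

Answer: 9 1 68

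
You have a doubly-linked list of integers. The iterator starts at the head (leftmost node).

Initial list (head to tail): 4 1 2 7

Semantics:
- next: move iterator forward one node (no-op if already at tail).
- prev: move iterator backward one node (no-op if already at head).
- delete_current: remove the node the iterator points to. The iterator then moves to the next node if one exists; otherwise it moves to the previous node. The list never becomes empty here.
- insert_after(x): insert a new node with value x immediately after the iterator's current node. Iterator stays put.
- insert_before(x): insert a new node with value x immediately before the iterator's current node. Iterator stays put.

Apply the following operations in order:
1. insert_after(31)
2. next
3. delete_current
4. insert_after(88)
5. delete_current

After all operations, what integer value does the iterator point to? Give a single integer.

After 1 (insert_after(31)): list=[4, 31, 1, 2, 7] cursor@4
After 2 (next): list=[4, 31, 1, 2, 7] cursor@31
After 3 (delete_current): list=[4, 1, 2, 7] cursor@1
After 4 (insert_after(88)): list=[4, 1, 88, 2, 7] cursor@1
After 5 (delete_current): list=[4, 88, 2, 7] cursor@88

Answer: 88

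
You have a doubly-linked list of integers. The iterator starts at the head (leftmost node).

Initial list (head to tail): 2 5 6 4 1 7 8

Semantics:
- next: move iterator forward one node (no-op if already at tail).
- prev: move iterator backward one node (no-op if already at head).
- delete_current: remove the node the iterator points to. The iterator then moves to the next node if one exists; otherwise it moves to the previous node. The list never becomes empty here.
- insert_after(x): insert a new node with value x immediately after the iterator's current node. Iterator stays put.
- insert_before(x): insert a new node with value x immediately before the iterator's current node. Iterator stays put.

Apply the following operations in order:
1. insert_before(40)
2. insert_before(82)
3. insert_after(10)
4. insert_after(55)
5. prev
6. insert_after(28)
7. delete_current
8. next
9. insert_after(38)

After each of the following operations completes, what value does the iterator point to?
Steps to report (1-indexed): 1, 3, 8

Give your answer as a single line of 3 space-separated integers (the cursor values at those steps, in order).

Answer: 2 2 2

Derivation:
After 1 (insert_before(40)): list=[40, 2, 5, 6, 4, 1, 7, 8] cursor@2
After 2 (insert_before(82)): list=[40, 82, 2, 5, 6, 4, 1, 7, 8] cursor@2
After 3 (insert_after(10)): list=[40, 82, 2, 10, 5, 6, 4, 1, 7, 8] cursor@2
After 4 (insert_after(55)): list=[40, 82, 2, 55, 10, 5, 6, 4, 1, 7, 8] cursor@2
After 5 (prev): list=[40, 82, 2, 55, 10, 5, 6, 4, 1, 7, 8] cursor@82
After 6 (insert_after(28)): list=[40, 82, 28, 2, 55, 10, 5, 6, 4, 1, 7, 8] cursor@82
After 7 (delete_current): list=[40, 28, 2, 55, 10, 5, 6, 4, 1, 7, 8] cursor@28
After 8 (next): list=[40, 28, 2, 55, 10, 5, 6, 4, 1, 7, 8] cursor@2
After 9 (insert_after(38)): list=[40, 28, 2, 38, 55, 10, 5, 6, 4, 1, 7, 8] cursor@2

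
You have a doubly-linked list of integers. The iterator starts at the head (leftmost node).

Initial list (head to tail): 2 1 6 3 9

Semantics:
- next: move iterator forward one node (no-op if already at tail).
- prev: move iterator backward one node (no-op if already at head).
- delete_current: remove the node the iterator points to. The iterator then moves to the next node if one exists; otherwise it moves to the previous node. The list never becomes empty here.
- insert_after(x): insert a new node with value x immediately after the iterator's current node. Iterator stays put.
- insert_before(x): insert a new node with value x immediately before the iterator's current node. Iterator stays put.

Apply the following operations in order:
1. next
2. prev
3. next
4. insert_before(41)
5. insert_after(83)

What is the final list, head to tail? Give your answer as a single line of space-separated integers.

Answer: 2 41 1 83 6 3 9

Derivation:
After 1 (next): list=[2, 1, 6, 3, 9] cursor@1
After 2 (prev): list=[2, 1, 6, 3, 9] cursor@2
After 3 (next): list=[2, 1, 6, 3, 9] cursor@1
After 4 (insert_before(41)): list=[2, 41, 1, 6, 3, 9] cursor@1
After 5 (insert_after(83)): list=[2, 41, 1, 83, 6, 3, 9] cursor@1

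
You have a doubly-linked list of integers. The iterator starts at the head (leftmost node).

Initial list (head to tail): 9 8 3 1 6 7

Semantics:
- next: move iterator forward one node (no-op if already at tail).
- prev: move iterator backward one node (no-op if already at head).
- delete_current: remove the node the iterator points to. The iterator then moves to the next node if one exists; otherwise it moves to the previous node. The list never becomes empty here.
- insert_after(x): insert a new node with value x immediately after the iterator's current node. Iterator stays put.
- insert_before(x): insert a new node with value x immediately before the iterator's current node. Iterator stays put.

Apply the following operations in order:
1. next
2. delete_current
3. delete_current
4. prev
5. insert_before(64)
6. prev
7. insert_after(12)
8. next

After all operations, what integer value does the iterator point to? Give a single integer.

Answer: 12

Derivation:
After 1 (next): list=[9, 8, 3, 1, 6, 7] cursor@8
After 2 (delete_current): list=[9, 3, 1, 6, 7] cursor@3
After 3 (delete_current): list=[9, 1, 6, 7] cursor@1
After 4 (prev): list=[9, 1, 6, 7] cursor@9
After 5 (insert_before(64)): list=[64, 9, 1, 6, 7] cursor@9
After 6 (prev): list=[64, 9, 1, 6, 7] cursor@64
After 7 (insert_after(12)): list=[64, 12, 9, 1, 6, 7] cursor@64
After 8 (next): list=[64, 12, 9, 1, 6, 7] cursor@12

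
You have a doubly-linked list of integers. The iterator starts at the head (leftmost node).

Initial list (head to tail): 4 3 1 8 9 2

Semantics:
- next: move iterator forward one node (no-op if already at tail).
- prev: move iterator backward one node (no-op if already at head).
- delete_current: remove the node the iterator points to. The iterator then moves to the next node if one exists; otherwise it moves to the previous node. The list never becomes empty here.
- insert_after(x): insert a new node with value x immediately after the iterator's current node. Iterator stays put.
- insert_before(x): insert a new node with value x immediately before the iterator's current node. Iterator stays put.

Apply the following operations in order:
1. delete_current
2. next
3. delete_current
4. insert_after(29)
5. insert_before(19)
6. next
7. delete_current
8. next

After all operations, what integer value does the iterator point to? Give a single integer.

After 1 (delete_current): list=[3, 1, 8, 9, 2] cursor@3
After 2 (next): list=[3, 1, 8, 9, 2] cursor@1
After 3 (delete_current): list=[3, 8, 9, 2] cursor@8
After 4 (insert_after(29)): list=[3, 8, 29, 9, 2] cursor@8
After 5 (insert_before(19)): list=[3, 19, 8, 29, 9, 2] cursor@8
After 6 (next): list=[3, 19, 8, 29, 9, 2] cursor@29
After 7 (delete_current): list=[3, 19, 8, 9, 2] cursor@9
After 8 (next): list=[3, 19, 8, 9, 2] cursor@2

Answer: 2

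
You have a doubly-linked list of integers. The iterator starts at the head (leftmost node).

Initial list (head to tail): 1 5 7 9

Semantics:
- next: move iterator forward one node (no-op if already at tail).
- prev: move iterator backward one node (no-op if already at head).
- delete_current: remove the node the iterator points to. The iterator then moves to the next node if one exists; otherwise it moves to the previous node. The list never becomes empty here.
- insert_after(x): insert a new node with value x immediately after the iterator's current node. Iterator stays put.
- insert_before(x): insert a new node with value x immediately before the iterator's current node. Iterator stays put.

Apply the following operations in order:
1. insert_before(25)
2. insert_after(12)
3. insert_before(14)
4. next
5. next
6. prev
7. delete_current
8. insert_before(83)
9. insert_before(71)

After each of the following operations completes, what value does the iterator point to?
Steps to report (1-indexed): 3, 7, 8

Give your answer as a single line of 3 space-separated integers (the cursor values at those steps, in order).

Answer: 1 5 5

Derivation:
After 1 (insert_before(25)): list=[25, 1, 5, 7, 9] cursor@1
After 2 (insert_after(12)): list=[25, 1, 12, 5, 7, 9] cursor@1
After 3 (insert_before(14)): list=[25, 14, 1, 12, 5, 7, 9] cursor@1
After 4 (next): list=[25, 14, 1, 12, 5, 7, 9] cursor@12
After 5 (next): list=[25, 14, 1, 12, 5, 7, 9] cursor@5
After 6 (prev): list=[25, 14, 1, 12, 5, 7, 9] cursor@12
After 7 (delete_current): list=[25, 14, 1, 5, 7, 9] cursor@5
After 8 (insert_before(83)): list=[25, 14, 1, 83, 5, 7, 9] cursor@5
After 9 (insert_before(71)): list=[25, 14, 1, 83, 71, 5, 7, 9] cursor@5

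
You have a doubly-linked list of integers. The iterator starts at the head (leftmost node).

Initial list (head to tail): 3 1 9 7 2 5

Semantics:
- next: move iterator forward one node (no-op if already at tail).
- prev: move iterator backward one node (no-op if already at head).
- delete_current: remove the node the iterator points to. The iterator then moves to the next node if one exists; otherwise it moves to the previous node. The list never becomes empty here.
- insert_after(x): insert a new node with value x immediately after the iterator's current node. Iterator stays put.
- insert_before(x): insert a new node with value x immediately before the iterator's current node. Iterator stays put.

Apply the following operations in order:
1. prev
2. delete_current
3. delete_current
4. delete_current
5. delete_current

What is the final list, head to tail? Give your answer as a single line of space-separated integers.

After 1 (prev): list=[3, 1, 9, 7, 2, 5] cursor@3
After 2 (delete_current): list=[1, 9, 7, 2, 5] cursor@1
After 3 (delete_current): list=[9, 7, 2, 5] cursor@9
After 4 (delete_current): list=[7, 2, 5] cursor@7
After 5 (delete_current): list=[2, 5] cursor@2

Answer: 2 5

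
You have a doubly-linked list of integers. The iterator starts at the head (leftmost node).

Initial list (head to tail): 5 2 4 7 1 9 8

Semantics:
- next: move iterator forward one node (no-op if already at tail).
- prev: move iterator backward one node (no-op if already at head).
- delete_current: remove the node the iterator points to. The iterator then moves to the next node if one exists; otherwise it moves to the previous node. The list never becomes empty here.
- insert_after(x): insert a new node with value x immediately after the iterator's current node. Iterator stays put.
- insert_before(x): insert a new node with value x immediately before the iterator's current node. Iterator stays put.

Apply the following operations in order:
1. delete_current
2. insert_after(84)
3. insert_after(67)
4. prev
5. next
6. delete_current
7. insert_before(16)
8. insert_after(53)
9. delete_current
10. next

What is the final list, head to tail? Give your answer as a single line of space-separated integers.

After 1 (delete_current): list=[2, 4, 7, 1, 9, 8] cursor@2
After 2 (insert_after(84)): list=[2, 84, 4, 7, 1, 9, 8] cursor@2
After 3 (insert_after(67)): list=[2, 67, 84, 4, 7, 1, 9, 8] cursor@2
After 4 (prev): list=[2, 67, 84, 4, 7, 1, 9, 8] cursor@2
After 5 (next): list=[2, 67, 84, 4, 7, 1, 9, 8] cursor@67
After 6 (delete_current): list=[2, 84, 4, 7, 1, 9, 8] cursor@84
After 7 (insert_before(16)): list=[2, 16, 84, 4, 7, 1, 9, 8] cursor@84
After 8 (insert_after(53)): list=[2, 16, 84, 53, 4, 7, 1, 9, 8] cursor@84
After 9 (delete_current): list=[2, 16, 53, 4, 7, 1, 9, 8] cursor@53
After 10 (next): list=[2, 16, 53, 4, 7, 1, 9, 8] cursor@4

Answer: 2 16 53 4 7 1 9 8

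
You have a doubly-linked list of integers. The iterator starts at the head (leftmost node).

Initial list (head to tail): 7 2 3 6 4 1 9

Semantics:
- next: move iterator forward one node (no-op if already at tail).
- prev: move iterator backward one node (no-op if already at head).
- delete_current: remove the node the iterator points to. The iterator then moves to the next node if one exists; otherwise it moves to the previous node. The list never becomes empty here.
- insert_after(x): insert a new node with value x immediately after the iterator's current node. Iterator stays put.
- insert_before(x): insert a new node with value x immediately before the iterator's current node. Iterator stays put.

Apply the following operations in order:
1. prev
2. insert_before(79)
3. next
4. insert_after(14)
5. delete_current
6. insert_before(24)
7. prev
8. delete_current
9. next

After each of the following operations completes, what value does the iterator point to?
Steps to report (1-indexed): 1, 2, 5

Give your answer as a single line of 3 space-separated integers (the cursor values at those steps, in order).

Answer: 7 7 14

Derivation:
After 1 (prev): list=[7, 2, 3, 6, 4, 1, 9] cursor@7
After 2 (insert_before(79)): list=[79, 7, 2, 3, 6, 4, 1, 9] cursor@7
After 3 (next): list=[79, 7, 2, 3, 6, 4, 1, 9] cursor@2
After 4 (insert_after(14)): list=[79, 7, 2, 14, 3, 6, 4, 1, 9] cursor@2
After 5 (delete_current): list=[79, 7, 14, 3, 6, 4, 1, 9] cursor@14
After 6 (insert_before(24)): list=[79, 7, 24, 14, 3, 6, 4, 1, 9] cursor@14
After 7 (prev): list=[79, 7, 24, 14, 3, 6, 4, 1, 9] cursor@24
After 8 (delete_current): list=[79, 7, 14, 3, 6, 4, 1, 9] cursor@14
After 9 (next): list=[79, 7, 14, 3, 6, 4, 1, 9] cursor@3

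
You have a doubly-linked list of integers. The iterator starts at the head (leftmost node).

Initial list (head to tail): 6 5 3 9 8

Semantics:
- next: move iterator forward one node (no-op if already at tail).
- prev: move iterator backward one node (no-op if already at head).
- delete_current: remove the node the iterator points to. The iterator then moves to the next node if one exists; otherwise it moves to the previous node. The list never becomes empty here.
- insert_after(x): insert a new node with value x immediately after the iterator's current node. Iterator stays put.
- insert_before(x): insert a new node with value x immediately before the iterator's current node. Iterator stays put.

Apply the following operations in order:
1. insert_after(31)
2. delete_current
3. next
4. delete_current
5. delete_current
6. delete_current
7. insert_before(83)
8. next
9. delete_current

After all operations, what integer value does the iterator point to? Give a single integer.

After 1 (insert_after(31)): list=[6, 31, 5, 3, 9, 8] cursor@6
After 2 (delete_current): list=[31, 5, 3, 9, 8] cursor@31
After 3 (next): list=[31, 5, 3, 9, 8] cursor@5
After 4 (delete_current): list=[31, 3, 9, 8] cursor@3
After 5 (delete_current): list=[31, 9, 8] cursor@9
After 6 (delete_current): list=[31, 8] cursor@8
After 7 (insert_before(83)): list=[31, 83, 8] cursor@8
After 8 (next): list=[31, 83, 8] cursor@8
After 9 (delete_current): list=[31, 83] cursor@83

Answer: 83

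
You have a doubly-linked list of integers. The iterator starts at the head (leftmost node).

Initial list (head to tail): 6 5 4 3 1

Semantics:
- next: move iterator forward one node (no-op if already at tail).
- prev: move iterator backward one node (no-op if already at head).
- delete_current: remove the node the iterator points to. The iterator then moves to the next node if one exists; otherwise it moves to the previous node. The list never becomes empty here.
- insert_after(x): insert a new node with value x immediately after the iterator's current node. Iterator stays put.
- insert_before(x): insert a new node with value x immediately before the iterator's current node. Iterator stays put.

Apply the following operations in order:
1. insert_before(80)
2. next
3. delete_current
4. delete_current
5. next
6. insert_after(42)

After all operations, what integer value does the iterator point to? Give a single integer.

After 1 (insert_before(80)): list=[80, 6, 5, 4, 3, 1] cursor@6
After 2 (next): list=[80, 6, 5, 4, 3, 1] cursor@5
After 3 (delete_current): list=[80, 6, 4, 3, 1] cursor@4
After 4 (delete_current): list=[80, 6, 3, 1] cursor@3
After 5 (next): list=[80, 6, 3, 1] cursor@1
After 6 (insert_after(42)): list=[80, 6, 3, 1, 42] cursor@1

Answer: 1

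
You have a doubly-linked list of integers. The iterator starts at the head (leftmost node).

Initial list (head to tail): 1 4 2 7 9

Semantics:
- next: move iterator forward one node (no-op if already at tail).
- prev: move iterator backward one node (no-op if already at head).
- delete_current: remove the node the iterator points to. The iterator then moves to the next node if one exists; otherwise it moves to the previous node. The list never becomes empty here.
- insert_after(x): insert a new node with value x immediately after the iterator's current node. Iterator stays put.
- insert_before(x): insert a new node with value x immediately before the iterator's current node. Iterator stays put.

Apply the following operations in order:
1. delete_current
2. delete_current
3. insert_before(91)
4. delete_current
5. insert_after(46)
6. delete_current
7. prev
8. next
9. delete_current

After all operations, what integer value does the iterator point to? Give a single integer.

After 1 (delete_current): list=[4, 2, 7, 9] cursor@4
After 2 (delete_current): list=[2, 7, 9] cursor@2
After 3 (insert_before(91)): list=[91, 2, 7, 9] cursor@2
After 4 (delete_current): list=[91, 7, 9] cursor@7
After 5 (insert_after(46)): list=[91, 7, 46, 9] cursor@7
After 6 (delete_current): list=[91, 46, 9] cursor@46
After 7 (prev): list=[91, 46, 9] cursor@91
After 8 (next): list=[91, 46, 9] cursor@46
After 9 (delete_current): list=[91, 9] cursor@9

Answer: 9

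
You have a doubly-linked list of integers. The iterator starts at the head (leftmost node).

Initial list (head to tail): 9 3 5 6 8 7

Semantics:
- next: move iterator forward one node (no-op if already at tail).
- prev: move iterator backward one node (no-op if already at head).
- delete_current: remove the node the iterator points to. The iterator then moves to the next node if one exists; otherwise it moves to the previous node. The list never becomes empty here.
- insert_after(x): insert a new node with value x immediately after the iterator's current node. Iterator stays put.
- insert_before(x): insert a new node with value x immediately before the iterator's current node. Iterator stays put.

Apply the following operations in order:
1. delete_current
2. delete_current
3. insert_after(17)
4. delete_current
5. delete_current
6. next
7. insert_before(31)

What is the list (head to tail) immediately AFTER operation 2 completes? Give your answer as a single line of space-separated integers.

After 1 (delete_current): list=[3, 5, 6, 8, 7] cursor@3
After 2 (delete_current): list=[5, 6, 8, 7] cursor@5

Answer: 5 6 8 7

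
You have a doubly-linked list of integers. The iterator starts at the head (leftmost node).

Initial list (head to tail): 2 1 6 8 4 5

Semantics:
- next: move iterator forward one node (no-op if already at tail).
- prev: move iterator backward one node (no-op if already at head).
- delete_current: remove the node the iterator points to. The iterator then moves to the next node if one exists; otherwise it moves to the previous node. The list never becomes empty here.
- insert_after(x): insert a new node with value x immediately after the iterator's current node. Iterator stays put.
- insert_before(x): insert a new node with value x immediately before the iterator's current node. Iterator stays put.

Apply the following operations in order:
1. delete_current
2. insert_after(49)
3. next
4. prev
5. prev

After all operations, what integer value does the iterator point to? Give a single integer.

After 1 (delete_current): list=[1, 6, 8, 4, 5] cursor@1
After 2 (insert_after(49)): list=[1, 49, 6, 8, 4, 5] cursor@1
After 3 (next): list=[1, 49, 6, 8, 4, 5] cursor@49
After 4 (prev): list=[1, 49, 6, 8, 4, 5] cursor@1
After 5 (prev): list=[1, 49, 6, 8, 4, 5] cursor@1

Answer: 1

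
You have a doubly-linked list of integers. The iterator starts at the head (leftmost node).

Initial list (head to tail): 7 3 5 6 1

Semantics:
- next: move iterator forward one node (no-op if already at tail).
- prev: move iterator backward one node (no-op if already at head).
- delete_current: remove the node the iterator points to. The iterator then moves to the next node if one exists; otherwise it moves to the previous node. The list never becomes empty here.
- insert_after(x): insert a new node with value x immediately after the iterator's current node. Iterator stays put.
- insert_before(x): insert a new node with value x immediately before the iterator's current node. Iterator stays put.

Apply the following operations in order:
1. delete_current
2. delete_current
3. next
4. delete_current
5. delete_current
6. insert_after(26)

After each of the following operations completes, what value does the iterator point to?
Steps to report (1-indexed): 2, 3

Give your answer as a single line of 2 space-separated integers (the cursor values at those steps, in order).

After 1 (delete_current): list=[3, 5, 6, 1] cursor@3
After 2 (delete_current): list=[5, 6, 1] cursor@5
After 3 (next): list=[5, 6, 1] cursor@6
After 4 (delete_current): list=[5, 1] cursor@1
After 5 (delete_current): list=[5] cursor@5
After 6 (insert_after(26)): list=[5, 26] cursor@5

Answer: 5 6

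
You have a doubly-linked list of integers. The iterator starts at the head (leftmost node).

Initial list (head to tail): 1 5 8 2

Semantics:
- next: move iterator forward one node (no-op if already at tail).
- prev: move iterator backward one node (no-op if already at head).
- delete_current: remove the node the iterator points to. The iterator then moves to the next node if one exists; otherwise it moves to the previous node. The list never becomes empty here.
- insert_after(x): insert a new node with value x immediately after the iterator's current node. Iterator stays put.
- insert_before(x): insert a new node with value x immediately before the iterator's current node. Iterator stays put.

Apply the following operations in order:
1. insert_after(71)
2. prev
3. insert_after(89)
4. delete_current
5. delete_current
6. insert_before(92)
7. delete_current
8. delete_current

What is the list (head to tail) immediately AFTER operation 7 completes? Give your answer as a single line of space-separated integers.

After 1 (insert_after(71)): list=[1, 71, 5, 8, 2] cursor@1
After 2 (prev): list=[1, 71, 5, 8, 2] cursor@1
After 3 (insert_after(89)): list=[1, 89, 71, 5, 8, 2] cursor@1
After 4 (delete_current): list=[89, 71, 5, 8, 2] cursor@89
After 5 (delete_current): list=[71, 5, 8, 2] cursor@71
After 6 (insert_before(92)): list=[92, 71, 5, 8, 2] cursor@71
After 7 (delete_current): list=[92, 5, 8, 2] cursor@5

Answer: 92 5 8 2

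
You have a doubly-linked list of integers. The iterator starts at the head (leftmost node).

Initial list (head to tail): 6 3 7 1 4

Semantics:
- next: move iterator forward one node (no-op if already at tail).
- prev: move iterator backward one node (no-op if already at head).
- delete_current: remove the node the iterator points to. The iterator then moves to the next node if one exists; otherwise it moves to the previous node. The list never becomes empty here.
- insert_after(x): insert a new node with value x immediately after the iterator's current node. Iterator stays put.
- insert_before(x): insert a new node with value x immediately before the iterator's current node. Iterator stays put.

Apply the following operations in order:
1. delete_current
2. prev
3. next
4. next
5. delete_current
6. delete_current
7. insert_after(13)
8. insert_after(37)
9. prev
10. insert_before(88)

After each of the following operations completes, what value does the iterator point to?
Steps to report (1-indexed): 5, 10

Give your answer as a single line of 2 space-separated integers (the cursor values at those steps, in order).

After 1 (delete_current): list=[3, 7, 1, 4] cursor@3
After 2 (prev): list=[3, 7, 1, 4] cursor@3
After 3 (next): list=[3, 7, 1, 4] cursor@7
After 4 (next): list=[3, 7, 1, 4] cursor@1
After 5 (delete_current): list=[3, 7, 4] cursor@4
After 6 (delete_current): list=[3, 7] cursor@7
After 7 (insert_after(13)): list=[3, 7, 13] cursor@7
After 8 (insert_after(37)): list=[3, 7, 37, 13] cursor@7
After 9 (prev): list=[3, 7, 37, 13] cursor@3
After 10 (insert_before(88)): list=[88, 3, 7, 37, 13] cursor@3

Answer: 4 3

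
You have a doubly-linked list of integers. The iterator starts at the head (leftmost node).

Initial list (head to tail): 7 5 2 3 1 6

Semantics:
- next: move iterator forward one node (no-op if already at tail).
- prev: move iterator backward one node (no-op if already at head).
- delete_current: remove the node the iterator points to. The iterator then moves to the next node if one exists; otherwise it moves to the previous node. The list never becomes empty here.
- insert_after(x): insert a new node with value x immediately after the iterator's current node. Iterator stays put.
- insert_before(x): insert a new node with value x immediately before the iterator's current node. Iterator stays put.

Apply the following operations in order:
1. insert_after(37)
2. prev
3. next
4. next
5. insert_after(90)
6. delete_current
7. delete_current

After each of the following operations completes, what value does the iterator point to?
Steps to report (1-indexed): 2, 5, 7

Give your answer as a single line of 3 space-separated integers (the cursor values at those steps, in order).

Answer: 7 5 2

Derivation:
After 1 (insert_after(37)): list=[7, 37, 5, 2, 3, 1, 6] cursor@7
After 2 (prev): list=[7, 37, 5, 2, 3, 1, 6] cursor@7
After 3 (next): list=[7, 37, 5, 2, 3, 1, 6] cursor@37
After 4 (next): list=[7, 37, 5, 2, 3, 1, 6] cursor@5
After 5 (insert_after(90)): list=[7, 37, 5, 90, 2, 3, 1, 6] cursor@5
After 6 (delete_current): list=[7, 37, 90, 2, 3, 1, 6] cursor@90
After 7 (delete_current): list=[7, 37, 2, 3, 1, 6] cursor@2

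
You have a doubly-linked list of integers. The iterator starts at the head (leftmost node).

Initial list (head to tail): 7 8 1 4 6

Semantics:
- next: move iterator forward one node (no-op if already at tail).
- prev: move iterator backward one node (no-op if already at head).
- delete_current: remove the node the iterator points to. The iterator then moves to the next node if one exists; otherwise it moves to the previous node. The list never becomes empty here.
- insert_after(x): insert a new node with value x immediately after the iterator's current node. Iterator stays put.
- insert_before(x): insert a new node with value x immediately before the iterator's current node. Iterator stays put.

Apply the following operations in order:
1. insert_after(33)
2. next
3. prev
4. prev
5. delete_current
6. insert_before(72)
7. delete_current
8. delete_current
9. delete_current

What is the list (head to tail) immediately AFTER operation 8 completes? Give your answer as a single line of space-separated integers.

After 1 (insert_after(33)): list=[7, 33, 8, 1, 4, 6] cursor@7
After 2 (next): list=[7, 33, 8, 1, 4, 6] cursor@33
After 3 (prev): list=[7, 33, 8, 1, 4, 6] cursor@7
After 4 (prev): list=[7, 33, 8, 1, 4, 6] cursor@7
After 5 (delete_current): list=[33, 8, 1, 4, 6] cursor@33
After 6 (insert_before(72)): list=[72, 33, 8, 1, 4, 6] cursor@33
After 7 (delete_current): list=[72, 8, 1, 4, 6] cursor@8
After 8 (delete_current): list=[72, 1, 4, 6] cursor@1

Answer: 72 1 4 6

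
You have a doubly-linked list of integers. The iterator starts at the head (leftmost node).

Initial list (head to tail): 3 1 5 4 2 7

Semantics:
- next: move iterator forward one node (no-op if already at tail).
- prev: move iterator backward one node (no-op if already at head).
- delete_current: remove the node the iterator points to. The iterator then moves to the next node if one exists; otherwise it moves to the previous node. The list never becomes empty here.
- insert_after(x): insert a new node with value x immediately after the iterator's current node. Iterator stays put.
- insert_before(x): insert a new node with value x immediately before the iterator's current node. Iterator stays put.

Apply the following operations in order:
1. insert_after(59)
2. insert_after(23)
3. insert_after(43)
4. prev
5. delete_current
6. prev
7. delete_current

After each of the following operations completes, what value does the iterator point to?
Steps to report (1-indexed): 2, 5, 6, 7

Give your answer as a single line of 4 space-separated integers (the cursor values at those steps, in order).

After 1 (insert_after(59)): list=[3, 59, 1, 5, 4, 2, 7] cursor@3
After 2 (insert_after(23)): list=[3, 23, 59, 1, 5, 4, 2, 7] cursor@3
After 3 (insert_after(43)): list=[3, 43, 23, 59, 1, 5, 4, 2, 7] cursor@3
After 4 (prev): list=[3, 43, 23, 59, 1, 5, 4, 2, 7] cursor@3
After 5 (delete_current): list=[43, 23, 59, 1, 5, 4, 2, 7] cursor@43
After 6 (prev): list=[43, 23, 59, 1, 5, 4, 2, 7] cursor@43
After 7 (delete_current): list=[23, 59, 1, 5, 4, 2, 7] cursor@23

Answer: 3 43 43 23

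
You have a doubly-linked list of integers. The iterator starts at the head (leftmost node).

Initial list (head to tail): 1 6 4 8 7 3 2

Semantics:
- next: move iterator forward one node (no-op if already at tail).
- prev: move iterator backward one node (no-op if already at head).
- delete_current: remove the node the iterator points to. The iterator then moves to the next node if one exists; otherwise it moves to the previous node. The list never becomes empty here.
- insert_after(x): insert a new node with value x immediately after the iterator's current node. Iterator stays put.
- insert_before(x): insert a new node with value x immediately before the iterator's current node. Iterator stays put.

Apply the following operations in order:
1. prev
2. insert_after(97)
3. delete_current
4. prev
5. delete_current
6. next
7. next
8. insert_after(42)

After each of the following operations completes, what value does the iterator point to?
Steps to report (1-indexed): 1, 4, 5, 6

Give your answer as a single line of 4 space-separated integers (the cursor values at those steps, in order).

After 1 (prev): list=[1, 6, 4, 8, 7, 3, 2] cursor@1
After 2 (insert_after(97)): list=[1, 97, 6, 4, 8, 7, 3, 2] cursor@1
After 3 (delete_current): list=[97, 6, 4, 8, 7, 3, 2] cursor@97
After 4 (prev): list=[97, 6, 4, 8, 7, 3, 2] cursor@97
After 5 (delete_current): list=[6, 4, 8, 7, 3, 2] cursor@6
After 6 (next): list=[6, 4, 8, 7, 3, 2] cursor@4
After 7 (next): list=[6, 4, 8, 7, 3, 2] cursor@8
After 8 (insert_after(42)): list=[6, 4, 8, 42, 7, 3, 2] cursor@8

Answer: 1 97 6 4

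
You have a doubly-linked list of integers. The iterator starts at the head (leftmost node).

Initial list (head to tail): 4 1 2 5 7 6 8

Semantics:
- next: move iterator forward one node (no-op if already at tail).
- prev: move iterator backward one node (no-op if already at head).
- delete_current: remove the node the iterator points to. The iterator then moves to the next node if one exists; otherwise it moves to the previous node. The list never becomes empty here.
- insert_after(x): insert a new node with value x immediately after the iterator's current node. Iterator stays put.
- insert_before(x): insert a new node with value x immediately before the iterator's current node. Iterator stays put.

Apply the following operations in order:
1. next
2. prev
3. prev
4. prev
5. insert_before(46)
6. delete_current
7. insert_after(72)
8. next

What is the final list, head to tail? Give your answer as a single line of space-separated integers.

Answer: 46 1 72 2 5 7 6 8

Derivation:
After 1 (next): list=[4, 1, 2, 5, 7, 6, 8] cursor@1
After 2 (prev): list=[4, 1, 2, 5, 7, 6, 8] cursor@4
After 3 (prev): list=[4, 1, 2, 5, 7, 6, 8] cursor@4
After 4 (prev): list=[4, 1, 2, 5, 7, 6, 8] cursor@4
After 5 (insert_before(46)): list=[46, 4, 1, 2, 5, 7, 6, 8] cursor@4
After 6 (delete_current): list=[46, 1, 2, 5, 7, 6, 8] cursor@1
After 7 (insert_after(72)): list=[46, 1, 72, 2, 5, 7, 6, 8] cursor@1
After 8 (next): list=[46, 1, 72, 2, 5, 7, 6, 8] cursor@72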